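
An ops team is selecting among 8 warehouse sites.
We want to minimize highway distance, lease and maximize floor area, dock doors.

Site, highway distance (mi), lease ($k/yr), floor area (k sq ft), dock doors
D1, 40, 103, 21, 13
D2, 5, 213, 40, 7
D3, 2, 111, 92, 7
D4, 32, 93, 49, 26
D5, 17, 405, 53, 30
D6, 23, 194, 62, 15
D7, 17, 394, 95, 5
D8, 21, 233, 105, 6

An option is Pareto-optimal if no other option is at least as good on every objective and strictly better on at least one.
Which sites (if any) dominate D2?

D3

D3: highway distance 2≤5, lease 111≤213, floor area 92≥40, dock doors 7≥7 — dominates D2.
Others (D1, D4, D5, D6, D7, D8) are each worse than D2 on at least one objective.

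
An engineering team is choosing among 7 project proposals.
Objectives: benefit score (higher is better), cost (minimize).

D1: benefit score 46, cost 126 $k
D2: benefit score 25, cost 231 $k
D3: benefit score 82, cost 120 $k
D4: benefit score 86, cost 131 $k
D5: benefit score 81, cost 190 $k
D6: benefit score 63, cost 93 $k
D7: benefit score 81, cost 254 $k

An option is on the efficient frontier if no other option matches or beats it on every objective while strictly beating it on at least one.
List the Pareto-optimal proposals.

D3, D4, D6

D1: dominated by D3 (benefit score 82≥46, cost 120≤126).
D2: dominated by D1 (benefit score 46≥25, cost 126≤231).
D3: not dominated.
D4: not dominated (best benefit score).
D5: dominated by D3 (benefit score 82≥81, cost 120≤190).
D6: not dominated (best cost).
D7: dominated by D3 (benefit score 82≥81, cost 120≤254).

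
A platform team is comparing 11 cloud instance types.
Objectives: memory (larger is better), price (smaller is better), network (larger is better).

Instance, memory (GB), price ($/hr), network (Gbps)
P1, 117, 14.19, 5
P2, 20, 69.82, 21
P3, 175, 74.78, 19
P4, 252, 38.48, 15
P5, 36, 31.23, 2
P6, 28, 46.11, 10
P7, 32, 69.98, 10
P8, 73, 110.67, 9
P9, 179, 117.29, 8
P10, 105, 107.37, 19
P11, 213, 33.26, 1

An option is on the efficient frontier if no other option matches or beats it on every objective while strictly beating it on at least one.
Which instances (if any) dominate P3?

P1: worse on memory (117 vs 175).
P2: worse on memory (20 vs 175).
P4: worse on network (15 vs 19).
P5: worse on memory (36 vs 175).
P6: worse on memory (28 vs 175).
P7: worse on memory (32 vs 175).
P8: worse on memory (73 vs 175).
P9: worse on price (117.29 vs 74.78).
P10: worse on memory (105 vs 175).
P11: worse on network (1 vs 19).
No option dominates P3.

none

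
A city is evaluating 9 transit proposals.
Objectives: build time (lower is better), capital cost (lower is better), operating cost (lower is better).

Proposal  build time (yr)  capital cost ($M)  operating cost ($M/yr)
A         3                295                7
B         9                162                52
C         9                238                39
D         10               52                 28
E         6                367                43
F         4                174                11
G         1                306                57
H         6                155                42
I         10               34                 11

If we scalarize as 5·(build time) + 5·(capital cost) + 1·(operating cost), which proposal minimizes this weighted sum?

I

A: 5·3 + 5·295 + 1·7 = 1497
B: 5·9 + 5·162 + 1·52 = 907
C: 5·9 + 5·238 + 1·39 = 1274
D: 5·10 + 5·52 + 1·28 = 338
E: 5·6 + 5·367 + 1·43 = 1908
F: 5·4 + 5·174 + 1·11 = 901
G: 5·1 + 5·306 + 1·57 = 1592
H: 5·6 + 5·155 + 1·42 = 847
I: 5·10 + 5·34 + 1·11 = 231
Lowest: I at 231.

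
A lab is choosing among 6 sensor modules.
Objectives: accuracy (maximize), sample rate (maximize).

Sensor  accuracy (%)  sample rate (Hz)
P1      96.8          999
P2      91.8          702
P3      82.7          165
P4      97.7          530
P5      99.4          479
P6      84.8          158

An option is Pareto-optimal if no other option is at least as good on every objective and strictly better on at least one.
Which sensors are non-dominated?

P1, P4, P5

P1: not dominated (best sample rate).
P2: dominated by P1 (accuracy 96.8≥91.8, sample rate 999≥702).
P3: dominated by P1 (accuracy 96.8≥82.7, sample rate 999≥165).
P4: not dominated.
P5: not dominated (best accuracy).
P6: dominated by P1 (accuracy 96.8≥84.8, sample rate 999≥158).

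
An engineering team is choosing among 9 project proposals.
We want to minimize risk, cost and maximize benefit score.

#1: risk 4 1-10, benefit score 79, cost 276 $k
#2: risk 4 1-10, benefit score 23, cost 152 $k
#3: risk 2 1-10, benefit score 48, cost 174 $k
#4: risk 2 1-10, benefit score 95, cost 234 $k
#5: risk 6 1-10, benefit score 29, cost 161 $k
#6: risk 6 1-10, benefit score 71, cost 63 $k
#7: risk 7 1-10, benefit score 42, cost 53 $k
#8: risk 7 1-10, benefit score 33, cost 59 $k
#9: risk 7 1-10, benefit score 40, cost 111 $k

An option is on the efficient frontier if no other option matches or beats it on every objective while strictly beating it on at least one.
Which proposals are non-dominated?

#1: dominated by #4 (risk 2≤4, benefit score 95≥79, cost 234≤276).
#2: not dominated.
#3: not dominated.
#4: not dominated (best benefit score).
#5: dominated by #6 (risk 6≤6, benefit score 71≥29, cost 63≤161).
#6: not dominated.
#7: not dominated (best cost).
#8: dominated by #7 (risk 7≤7, benefit score 42≥33, cost 53≤59).
#9: dominated by #6 (risk 6≤7, benefit score 71≥40, cost 63≤111).

#2, #3, #4, #6, #7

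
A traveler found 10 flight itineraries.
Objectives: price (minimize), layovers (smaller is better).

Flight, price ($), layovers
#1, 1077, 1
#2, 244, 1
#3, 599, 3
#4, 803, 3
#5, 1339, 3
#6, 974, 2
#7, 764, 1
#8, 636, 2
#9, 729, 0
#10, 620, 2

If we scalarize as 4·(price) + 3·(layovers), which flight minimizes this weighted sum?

#2

#1: 4·1077 + 3·1 = 4311
#2: 4·244 + 3·1 = 979
#3: 4·599 + 3·3 = 2405
#4: 4·803 + 3·3 = 3221
#5: 4·1339 + 3·3 = 5365
#6: 4·974 + 3·2 = 3902
#7: 4·764 + 3·1 = 3059
#8: 4·636 + 3·2 = 2550
#9: 4·729 + 3·0 = 2916
#10: 4·620 + 3·2 = 2486
Lowest: #2 at 979.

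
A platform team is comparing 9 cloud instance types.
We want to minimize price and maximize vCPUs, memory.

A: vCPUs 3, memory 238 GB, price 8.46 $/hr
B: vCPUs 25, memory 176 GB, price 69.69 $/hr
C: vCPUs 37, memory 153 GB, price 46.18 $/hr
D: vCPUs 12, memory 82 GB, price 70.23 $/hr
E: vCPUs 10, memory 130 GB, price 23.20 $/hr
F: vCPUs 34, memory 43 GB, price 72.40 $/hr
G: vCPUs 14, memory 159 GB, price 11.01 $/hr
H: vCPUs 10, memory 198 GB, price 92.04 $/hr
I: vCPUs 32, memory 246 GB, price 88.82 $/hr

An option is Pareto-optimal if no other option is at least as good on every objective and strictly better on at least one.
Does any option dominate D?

B vs D: vCPUs 25≥12, memory 176≥82, price 69.69≤70.23 — B is at least as good on every objective and strictly better on at least one, so B dominates D.

Yes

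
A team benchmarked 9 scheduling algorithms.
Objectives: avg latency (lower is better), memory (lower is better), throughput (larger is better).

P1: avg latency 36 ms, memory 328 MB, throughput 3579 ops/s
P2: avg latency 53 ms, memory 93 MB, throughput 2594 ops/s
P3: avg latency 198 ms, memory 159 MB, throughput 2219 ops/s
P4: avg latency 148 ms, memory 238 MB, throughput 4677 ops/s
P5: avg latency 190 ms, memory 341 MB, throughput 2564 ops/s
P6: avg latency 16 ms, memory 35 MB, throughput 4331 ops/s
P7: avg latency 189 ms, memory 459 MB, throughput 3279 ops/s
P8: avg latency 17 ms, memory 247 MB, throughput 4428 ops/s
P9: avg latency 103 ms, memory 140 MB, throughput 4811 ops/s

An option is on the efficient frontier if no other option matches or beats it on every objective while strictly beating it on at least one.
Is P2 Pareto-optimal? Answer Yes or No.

P6 vs P2: avg latency 16≤53, memory 35≤93, throughput 4331≥2594 — P6 is at least as good on every objective and strictly better on at least one, so P6 dominates P2.

No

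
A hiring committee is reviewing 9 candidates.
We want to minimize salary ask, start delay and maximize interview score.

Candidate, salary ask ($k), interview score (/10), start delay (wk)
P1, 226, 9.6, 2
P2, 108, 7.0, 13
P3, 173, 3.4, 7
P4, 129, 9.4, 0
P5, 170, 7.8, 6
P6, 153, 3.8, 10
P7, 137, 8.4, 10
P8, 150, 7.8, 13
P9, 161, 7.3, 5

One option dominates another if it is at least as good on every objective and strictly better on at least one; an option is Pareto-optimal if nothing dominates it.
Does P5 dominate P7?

No

P5 vs P7: P5 is worse on salary ask (170 vs 137), so it does not dominate P7.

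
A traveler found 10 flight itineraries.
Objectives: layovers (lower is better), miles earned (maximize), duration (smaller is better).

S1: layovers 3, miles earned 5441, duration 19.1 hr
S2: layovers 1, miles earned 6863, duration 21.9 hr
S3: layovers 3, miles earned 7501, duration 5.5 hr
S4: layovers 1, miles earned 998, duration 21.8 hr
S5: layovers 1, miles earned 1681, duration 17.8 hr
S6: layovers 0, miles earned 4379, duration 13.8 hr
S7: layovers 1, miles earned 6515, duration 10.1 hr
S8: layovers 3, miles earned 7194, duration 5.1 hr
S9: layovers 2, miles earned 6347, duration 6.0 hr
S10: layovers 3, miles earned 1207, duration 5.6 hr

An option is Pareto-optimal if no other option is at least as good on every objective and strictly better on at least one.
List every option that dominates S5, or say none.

S6: layovers 0≤1, miles earned 4379≥1681, duration 13.8≤17.8 — dominates S5.
S7: layovers 1≤1, miles earned 6515≥1681, duration 10.1≤17.8 — dominates S5.
Others (S1, S2, S3, S4, S8, S9, S10) are each worse than S5 on at least one objective.

S6, S7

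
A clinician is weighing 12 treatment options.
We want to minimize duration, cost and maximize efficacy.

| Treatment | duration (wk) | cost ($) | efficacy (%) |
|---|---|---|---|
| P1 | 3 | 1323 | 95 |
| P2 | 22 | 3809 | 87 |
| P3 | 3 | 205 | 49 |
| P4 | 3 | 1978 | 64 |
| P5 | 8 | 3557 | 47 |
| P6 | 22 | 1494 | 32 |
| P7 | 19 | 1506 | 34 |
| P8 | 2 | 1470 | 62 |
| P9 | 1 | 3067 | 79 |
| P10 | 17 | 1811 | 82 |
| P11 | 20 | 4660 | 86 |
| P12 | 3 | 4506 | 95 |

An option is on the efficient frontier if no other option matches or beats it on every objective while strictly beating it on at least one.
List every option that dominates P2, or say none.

P1: duration 3≤22, cost 1323≤3809, efficacy 95≥87 — dominates P2.
Others (P3, P4, P5, P6, P7, P8, P9, P10, P11, P12) are each worse than P2 on at least one objective.

P1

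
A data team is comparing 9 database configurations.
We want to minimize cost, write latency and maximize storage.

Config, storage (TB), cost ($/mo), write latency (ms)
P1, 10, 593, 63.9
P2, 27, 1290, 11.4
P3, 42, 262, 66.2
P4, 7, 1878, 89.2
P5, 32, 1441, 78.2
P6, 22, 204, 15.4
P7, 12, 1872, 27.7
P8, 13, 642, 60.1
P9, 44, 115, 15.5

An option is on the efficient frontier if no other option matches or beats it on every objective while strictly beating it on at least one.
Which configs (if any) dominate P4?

P1: storage 10≥7, cost 593≤1878, write latency 63.9≤89.2 — dominates P4.
P2: storage 27≥7, cost 1290≤1878, write latency 11.4≤89.2 — dominates P4.
P3: storage 42≥7, cost 262≤1878, write latency 66.2≤89.2 — dominates P4.
P5: storage 32≥7, cost 1441≤1878, write latency 78.2≤89.2 — dominates P4.
P6: storage 22≥7, cost 204≤1878, write latency 15.4≤89.2 — dominates P4.
P7: storage 12≥7, cost 1872≤1878, write latency 27.7≤89.2 — dominates P4.
P8: storage 13≥7, cost 642≤1878, write latency 60.1≤89.2 — dominates P4.
P9: storage 44≥7, cost 115≤1878, write latency 15.5≤89.2 — dominates P4.

P1, P2, P3, P5, P6, P7, P8, P9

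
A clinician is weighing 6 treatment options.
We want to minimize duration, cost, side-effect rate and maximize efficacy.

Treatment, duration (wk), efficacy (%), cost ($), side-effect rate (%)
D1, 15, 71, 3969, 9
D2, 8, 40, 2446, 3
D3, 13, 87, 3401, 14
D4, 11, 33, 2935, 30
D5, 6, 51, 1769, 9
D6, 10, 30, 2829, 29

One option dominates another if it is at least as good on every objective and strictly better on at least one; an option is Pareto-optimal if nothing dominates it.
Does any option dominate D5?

D1: worse on duration (15 vs 6).
D2: worse on duration (8 vs 6).
D3: worse on duration (13 vs 6).
D4: worse on duration (11 vs 6).
D6: worse on duration (10 vs 6).
No option is at least as good as D5 on every objective and strictly better on one.

No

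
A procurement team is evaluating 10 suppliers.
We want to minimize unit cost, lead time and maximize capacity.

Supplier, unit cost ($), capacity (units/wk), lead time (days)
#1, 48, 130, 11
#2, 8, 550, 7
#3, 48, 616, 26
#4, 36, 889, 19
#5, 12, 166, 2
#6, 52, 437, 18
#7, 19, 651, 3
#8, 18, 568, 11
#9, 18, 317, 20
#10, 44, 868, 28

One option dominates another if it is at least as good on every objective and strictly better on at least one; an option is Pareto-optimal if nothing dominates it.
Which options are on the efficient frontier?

#2, #4, #5, #7, #8

#1: dominated by #2 (unit cost 8≤48, capacity 550≥130, lead time 7≤11).
#2: not dominated (best unit cost).
#3: dominated by #4 (unit cost 36≤48, capacity 889≥616, lead time 19≤26).
#4: not dominated (best capacity).
#5: not dominated (best lead time).
#6: dominated by #2 (unit cost 8≤52, capacity 550≥437, lead time 7≤18).
#7: not dominated.
#8: not dominated.
#9: dominated by #2 (unit cost 8≤18, capacity 550≥317, lead time 7≤20).
#10: dominated by #4 (unit cost 36≤44, capacity 889≥868, lead time 19≤28).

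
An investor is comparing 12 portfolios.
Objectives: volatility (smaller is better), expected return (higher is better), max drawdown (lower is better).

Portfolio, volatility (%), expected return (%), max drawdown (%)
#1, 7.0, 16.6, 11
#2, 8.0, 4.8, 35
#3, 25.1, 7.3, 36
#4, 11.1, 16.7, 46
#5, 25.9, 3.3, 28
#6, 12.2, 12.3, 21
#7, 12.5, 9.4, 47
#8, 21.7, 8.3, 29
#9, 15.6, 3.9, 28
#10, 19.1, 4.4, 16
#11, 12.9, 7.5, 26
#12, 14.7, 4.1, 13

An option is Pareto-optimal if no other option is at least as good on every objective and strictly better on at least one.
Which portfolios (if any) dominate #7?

#1: volatility 7.0≤12.5, expected return 16.6≥9.4, max drawdown 11≤47 — dominates #7.
#4: volatility 11.1≤12.5, expected return 16.7≥9.4, max drawdown 46≤47 — dominates #7.
#6: volatility 12.2≤12.5, expected return 12.3≥9.4, max drawdown 21≤47 — dominates #7.
Others (#2, #3, #5, #8, #9, #10, #11, #12) are each worse than #7 on at least one objective.

#1, #4, #6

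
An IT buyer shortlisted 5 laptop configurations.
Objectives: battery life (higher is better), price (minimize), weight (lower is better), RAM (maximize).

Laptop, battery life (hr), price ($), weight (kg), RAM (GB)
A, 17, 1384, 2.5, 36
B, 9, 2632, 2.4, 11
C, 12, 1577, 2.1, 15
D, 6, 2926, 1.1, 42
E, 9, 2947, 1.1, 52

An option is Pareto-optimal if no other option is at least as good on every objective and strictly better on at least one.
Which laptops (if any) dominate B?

C: battery life 12≥9, price 1577≤2632, weight 2.1≤2.4, RAM 15≥11 — dominates B.
Others (A, D, E) are each worse than B on at least one objective.

C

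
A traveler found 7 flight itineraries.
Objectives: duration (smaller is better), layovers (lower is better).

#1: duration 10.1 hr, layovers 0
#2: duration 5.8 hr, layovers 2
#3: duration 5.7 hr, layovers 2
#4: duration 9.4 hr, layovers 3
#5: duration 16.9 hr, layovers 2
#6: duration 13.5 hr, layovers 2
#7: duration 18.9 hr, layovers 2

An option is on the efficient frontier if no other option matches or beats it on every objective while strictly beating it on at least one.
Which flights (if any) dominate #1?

none

#2: worse on layovers (2 vs 0).
#3: worse on layovers (2 vs 0).
#4: worse on layovers (3 vs 0).
#5: worse on duration (16.9 vs 10.1).
#6: worse on duration (13.5 vs 10.1).
#7: worse on duration (18.9 vs 10.1).
No option dominates #1.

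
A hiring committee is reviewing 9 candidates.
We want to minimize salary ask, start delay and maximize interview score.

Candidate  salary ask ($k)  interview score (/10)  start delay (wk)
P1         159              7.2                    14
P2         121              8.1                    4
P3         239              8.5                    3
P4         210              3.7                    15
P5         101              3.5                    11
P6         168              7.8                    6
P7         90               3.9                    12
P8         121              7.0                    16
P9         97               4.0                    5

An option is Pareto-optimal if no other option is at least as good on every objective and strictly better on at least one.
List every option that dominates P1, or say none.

P2: salary ask 121≤159, interview score 8.1≥7.2, start delay 4≤14 — dominates P1.
Others (P3, P4, P5, P6, P7, P8, P9) are each worse than P1 on at least one objective.

P2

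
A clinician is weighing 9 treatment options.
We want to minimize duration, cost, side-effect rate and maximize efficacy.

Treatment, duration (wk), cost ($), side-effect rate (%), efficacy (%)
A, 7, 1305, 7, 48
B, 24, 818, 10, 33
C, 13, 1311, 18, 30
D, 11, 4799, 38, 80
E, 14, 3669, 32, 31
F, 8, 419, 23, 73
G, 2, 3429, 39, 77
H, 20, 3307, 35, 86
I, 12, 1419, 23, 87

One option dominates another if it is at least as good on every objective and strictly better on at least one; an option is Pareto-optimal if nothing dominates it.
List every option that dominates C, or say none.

A: duration 7≤13, cost 1305≤1311, side-effect rate 7≤18, efficacy 48≥30 — dominates C.
Others (B, D, E, F, G, H, I) are each worse than C on at least one objective.

A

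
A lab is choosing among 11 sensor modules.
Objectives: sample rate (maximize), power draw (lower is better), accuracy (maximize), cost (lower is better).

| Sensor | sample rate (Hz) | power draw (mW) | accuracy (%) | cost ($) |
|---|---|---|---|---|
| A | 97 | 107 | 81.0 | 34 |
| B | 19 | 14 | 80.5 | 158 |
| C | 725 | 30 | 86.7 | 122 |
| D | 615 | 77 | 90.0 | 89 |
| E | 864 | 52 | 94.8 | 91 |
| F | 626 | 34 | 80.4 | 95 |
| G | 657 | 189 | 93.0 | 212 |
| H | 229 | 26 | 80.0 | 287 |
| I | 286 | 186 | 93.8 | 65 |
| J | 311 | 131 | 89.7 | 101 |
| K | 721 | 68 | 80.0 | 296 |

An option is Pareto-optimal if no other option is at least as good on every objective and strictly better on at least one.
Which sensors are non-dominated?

A: not dominated (best cost).
B: not dominated (best power draw).
C: not dominated.
D: not dominated.
E: not dominated (best sample rate).
F: not dominated.
G: dominated by E (sample rate 864≥657, power draw 52≤189, accuracy 94.8≥93.0, cost 91≤212).
H: not dominated.
I: not dominated.
J: dominated by D (sample rate 615≥311, power draw 77≤131, accuracy 90.0≥89.7, cost 89≤101).
K: dominated by C (sample rate 725≥721, power draw 30≤68, accuracy 86.7≥80.0, cost 122≤296).

A, B, C, D, E, F, H, I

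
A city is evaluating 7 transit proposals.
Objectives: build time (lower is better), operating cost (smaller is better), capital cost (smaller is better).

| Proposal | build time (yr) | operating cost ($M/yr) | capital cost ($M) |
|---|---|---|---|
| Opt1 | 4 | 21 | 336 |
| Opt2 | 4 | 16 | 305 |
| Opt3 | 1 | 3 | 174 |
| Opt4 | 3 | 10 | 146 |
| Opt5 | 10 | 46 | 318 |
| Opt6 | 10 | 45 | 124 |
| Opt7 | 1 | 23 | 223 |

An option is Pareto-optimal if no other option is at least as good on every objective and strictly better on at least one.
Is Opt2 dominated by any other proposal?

Yes

Opt3 vs Opt2: build time 1≤4, operating cost 3≤16, capital cost 174≤305 — Opt3 is at least as good on every objective and strictly better on at least one, so Opt3 dominates Opt2.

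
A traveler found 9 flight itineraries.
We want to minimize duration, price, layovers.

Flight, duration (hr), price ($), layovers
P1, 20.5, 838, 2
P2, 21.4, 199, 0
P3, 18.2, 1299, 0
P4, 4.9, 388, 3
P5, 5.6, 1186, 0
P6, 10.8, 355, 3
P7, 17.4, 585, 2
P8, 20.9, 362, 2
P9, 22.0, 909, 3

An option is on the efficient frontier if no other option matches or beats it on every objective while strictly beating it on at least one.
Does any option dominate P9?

P1 vs P9: duration 20.5≤22.0, price 838≤909, layovers 2≤3 — P1 is at least as good on every objective and strictly better on at least one, so P1 dominates P9.

Yes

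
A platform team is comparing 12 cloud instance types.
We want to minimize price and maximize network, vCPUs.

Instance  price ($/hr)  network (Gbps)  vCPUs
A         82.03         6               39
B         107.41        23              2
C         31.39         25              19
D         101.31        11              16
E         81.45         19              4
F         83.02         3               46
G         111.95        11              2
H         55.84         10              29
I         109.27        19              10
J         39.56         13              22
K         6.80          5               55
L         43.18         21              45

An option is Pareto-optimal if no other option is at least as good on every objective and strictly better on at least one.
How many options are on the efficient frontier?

A: dominated by L (price 43.18≤82.03, network 21≥6, vCPUs 45≥39).
B: dominated by C (price 31.39≤107.41, network 25≥23, vCPUs 19≥2).
C: not dominated (best network).
D: dominated by C (price 31.39≤101.31, network 25≥11, vCPUs 19≥16).
E: dominated by C (price 31.39≤81.45, network 25≥19, vCPUs 19≥4).
F: dominated by K (price 6.80≤83.02, network 5≥3, vCPUs 55≥46).
G: dominated by B (price 107.41≤111.95, network 23≥11, vCPUs 2≥2).
H: dominated by L (price 43.18≤55.84, network 21≥10, vCPUs 45≥29).
I: dominated by C (price 31.39≤109.27, network 25≥19, vCPUs 19≥10).
J: not dominated.
K: not dominated (best price).
L: not dominated.
Pareto-optimal: C, J, K, L → 4.

4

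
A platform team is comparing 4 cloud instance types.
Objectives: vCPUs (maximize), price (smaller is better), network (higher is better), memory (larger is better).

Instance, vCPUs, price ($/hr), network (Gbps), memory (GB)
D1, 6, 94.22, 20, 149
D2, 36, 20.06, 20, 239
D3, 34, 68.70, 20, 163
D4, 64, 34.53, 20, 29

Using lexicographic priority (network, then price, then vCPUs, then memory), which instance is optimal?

D2

First maximize network: best is 20, kept {D1, D2, D3, D4}.
Then minimize price: best is 20.06, kept {D2}.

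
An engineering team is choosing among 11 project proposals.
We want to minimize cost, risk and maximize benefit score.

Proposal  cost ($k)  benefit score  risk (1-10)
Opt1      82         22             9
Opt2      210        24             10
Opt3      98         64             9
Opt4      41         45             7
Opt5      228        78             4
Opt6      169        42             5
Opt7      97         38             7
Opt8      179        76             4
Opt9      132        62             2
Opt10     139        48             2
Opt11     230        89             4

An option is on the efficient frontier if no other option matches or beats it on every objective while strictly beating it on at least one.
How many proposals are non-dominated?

Opt1: dominated by Opt4 (cost 41≤82, benefit score 45≥22, risk 7≤9).
Opt2: dominated by Opt3 (cost 98≤210, benefit score 64≥24, risk 9≤10).
Opt3: not dominated.
Opt4: not dominated (best cost).
Opt5: not dominated.
Opt6: dominated by Opt9 (cost 132≤169, benefit score 62≥42, risk 2≤5).
Opt7: dominated by Opt4 (cost 41≤97, benefit score 45≥38, risk 7≤7).
Opt8: not dominated.
Opt9: not dominated.
Opt10: dominated by Opt9 (cost 132≤139, benefit score 62≥48, risk 2≤2).
Opt11: not dominated (best benefit score).
Pareto-optimal: Opt3, Opt4, Opt5, Opt8, Opt9, Opt11 → 6.

6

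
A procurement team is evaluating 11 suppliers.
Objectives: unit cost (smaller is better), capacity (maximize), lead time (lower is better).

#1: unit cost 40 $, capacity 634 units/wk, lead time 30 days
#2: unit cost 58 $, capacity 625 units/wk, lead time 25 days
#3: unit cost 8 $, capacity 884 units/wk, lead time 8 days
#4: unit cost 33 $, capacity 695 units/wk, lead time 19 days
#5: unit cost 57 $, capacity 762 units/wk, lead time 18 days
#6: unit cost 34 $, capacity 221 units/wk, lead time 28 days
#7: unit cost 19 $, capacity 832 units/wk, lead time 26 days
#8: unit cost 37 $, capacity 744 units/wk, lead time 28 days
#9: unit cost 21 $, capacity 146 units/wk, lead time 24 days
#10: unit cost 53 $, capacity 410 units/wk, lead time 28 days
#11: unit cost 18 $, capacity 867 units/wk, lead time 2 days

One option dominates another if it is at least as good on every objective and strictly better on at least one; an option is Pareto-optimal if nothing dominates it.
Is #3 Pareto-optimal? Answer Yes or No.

#1: worse on unit cost (40 vs 8).
#2: worse on unit cost (58 vs 8).
#4: worse on unit cost (33 vs 8).
#5: worse on unit cost (57 vs 8).
#6: worse on unit cost (34 vs 8).
#7: worse on unit cost (19 vs 8).
#8: worse on unit cost (37 vs 8).
#9: worse on unit cost (21 vs 8).
#10: worse on unit cost (53 vs 8).
#11: worse on unit cost (18 vs 8).
No option is at least as good as #3 on every objective and strictly better on one.

Yes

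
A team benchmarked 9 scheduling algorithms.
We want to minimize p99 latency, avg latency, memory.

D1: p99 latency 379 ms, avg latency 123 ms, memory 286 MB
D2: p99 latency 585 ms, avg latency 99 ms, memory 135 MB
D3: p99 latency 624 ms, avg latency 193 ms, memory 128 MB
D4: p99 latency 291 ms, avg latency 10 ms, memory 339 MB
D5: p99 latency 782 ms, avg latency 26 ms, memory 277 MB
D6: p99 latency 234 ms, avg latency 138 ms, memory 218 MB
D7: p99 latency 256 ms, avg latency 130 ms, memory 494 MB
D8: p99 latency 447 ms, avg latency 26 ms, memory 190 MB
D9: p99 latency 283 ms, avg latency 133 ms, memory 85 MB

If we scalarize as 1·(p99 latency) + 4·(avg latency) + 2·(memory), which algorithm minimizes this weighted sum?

D8

D1: 1·379 + 4·123 + 2·286 = 1443
D2: 1·585 + 4·99 + 2·135 = 1251
D3: 1·624 + 4·193 + 2·128 = 1652
D4: 1·291 + 4·10 + 2·339 = 1009
D5: 1·782 + 4·26 + 2·277 = 1440
D6: 1·234 + 4·138 + 2·218 = 1222
D7: 1·256 + 4·130 + 2·494 = 1764
D8: 1·447 + 4·26 + 2·190 = 931
D9: 1·283 + 4·133 + 2·85 = 985
Lowest: D8 at 931.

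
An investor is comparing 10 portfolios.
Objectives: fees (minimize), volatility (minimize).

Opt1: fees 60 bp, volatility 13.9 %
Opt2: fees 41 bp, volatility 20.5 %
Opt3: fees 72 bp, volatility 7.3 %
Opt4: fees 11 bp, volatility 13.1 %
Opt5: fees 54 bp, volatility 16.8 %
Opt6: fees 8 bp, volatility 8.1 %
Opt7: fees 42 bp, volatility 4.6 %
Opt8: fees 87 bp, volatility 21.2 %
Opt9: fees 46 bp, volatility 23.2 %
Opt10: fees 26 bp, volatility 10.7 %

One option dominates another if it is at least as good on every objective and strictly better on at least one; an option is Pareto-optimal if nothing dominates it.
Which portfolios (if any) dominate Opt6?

Opt1: worse on fees (60 vs 8).
Opt2: worse on fees (41 vs 8).
Opt3: worse on fees (72 vs 8).
Opt4: worse on fees (11 vs 8).
Opt5: worse on fees (54 vs 8).
Opt7: worse on fees (42 vs 8).
Opt8: worse on fees (87 vs 8).
Opt9: worse on fees (46 vs 8).
Opt10: worse on fees (26 vs 8).
No option dominates Opt6.

none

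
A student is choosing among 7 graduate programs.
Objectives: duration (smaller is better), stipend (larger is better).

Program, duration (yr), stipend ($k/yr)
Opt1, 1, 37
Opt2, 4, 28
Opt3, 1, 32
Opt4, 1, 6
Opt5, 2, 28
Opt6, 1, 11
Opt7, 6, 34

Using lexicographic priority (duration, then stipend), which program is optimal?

Opt1

First minimize duration: best is 1, kept {Opt1, Opt3, Opt4, Opt6}.
Then maximize stipend: best is 37, kept {Opt1}.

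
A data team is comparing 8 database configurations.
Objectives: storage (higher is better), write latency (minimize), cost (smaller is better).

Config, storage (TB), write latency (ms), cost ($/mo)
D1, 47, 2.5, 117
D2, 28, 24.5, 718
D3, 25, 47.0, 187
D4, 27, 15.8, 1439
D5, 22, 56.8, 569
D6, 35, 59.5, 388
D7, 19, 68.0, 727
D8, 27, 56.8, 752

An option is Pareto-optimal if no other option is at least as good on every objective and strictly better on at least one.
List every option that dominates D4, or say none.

D1

D1: storage 47≥27, write latency 2.5≤15.8, cost 117≤1439 — dominates D4.
Others (D2, D3, D5, D6, D7, D8) are each worse than D4 on at least one objective.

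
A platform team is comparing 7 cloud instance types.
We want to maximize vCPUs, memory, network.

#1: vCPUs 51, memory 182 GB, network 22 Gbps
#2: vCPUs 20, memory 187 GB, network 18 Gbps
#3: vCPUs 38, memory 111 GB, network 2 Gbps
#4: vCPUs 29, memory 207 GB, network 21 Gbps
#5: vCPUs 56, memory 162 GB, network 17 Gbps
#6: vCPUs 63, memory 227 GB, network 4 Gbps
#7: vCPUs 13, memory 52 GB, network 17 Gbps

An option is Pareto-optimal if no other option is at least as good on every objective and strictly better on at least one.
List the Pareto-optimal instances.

#1, #4, #5, #6

#1: not dominated (best network).
#2: dominated by #4 (vCPUs 29≥20, memory 207≥187, network 21≥18).
#3: dominated by #1 (vCPUs 51≥38, memory 182≥111, network 22≥2).
#4: not dominated.
#5: not dominated.
#6: not dominated (best vCPUs).
#7: dominated by #1 (vCPUs 51≥13, memory 182≥52, network 22≥17).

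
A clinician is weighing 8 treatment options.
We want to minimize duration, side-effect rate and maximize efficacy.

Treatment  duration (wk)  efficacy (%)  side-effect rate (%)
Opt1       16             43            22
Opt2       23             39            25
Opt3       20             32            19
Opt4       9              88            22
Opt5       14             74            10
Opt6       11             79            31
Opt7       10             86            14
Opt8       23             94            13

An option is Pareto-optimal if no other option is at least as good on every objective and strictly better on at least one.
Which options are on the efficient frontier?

Opt4, Opt5, Opt7, Opt8

Opt1: dominated by Opt4 (duration 9≤16, efficacy 88≥43, side-effect rate 22≤22).
Opt2: dominated by Opt1 (duration 16≤23, efficacy 43≥39, side-effect rate 22≤25).
Opt3: dominated by Opt5 (duration 14≤20, efficacy 74≥32, side-effect rate 10≤19).
Opt4: not dominated (best duration).
Opt5: not dominated (best side-effect rate).
Opt6: dominated by Opt4 (duration 9≤11, efficacy 88≥79, side-effect rate 22≤31).
Opt7: not dominated.
Opt8: not dominated (best efficacy).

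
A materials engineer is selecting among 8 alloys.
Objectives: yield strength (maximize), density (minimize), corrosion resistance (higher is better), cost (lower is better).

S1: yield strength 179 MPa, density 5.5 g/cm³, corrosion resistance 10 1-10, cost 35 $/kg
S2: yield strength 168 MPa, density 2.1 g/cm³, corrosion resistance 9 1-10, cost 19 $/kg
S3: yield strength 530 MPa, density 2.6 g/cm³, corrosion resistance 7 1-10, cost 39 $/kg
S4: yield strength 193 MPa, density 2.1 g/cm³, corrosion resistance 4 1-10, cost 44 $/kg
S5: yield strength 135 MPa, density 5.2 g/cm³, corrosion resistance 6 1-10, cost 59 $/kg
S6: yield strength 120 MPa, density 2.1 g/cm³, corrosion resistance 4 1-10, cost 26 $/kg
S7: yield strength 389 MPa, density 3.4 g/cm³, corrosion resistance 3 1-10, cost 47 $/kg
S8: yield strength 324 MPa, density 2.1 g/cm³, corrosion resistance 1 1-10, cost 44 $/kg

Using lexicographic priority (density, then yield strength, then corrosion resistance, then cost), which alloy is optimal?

S8

First minimize density: best is 2.1, kept {S2, S4, S6, S8}.
Then maximize yield strength: best is 324, kept {S8}.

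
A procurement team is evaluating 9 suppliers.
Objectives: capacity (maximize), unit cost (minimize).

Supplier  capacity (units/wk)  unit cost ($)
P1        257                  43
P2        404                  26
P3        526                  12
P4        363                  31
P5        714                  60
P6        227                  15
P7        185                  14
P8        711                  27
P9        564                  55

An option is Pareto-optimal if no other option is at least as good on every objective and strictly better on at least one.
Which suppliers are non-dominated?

P1: dominated by P2 (capacity 404≥257, unit cost 26≤43).
P2: dominated by P3 (capacity 526≥404, unit cost 12≤26).
P3: not dominated (best unit cost).
P4: dominated by P2 (capacity 404≥363, unit cost 26≤31).
P5: not dominated (best capacity).
P6: dominated by P3 (capacity 526≥227, unit cost 12≤15).
P7: dominated by P3 (capacity 526≥185, unit cost 12≤14).
P8: not dominated.
P9: dominated by P8 (capacity 711≥564, unit cost 27≤55).

P3, P5, P8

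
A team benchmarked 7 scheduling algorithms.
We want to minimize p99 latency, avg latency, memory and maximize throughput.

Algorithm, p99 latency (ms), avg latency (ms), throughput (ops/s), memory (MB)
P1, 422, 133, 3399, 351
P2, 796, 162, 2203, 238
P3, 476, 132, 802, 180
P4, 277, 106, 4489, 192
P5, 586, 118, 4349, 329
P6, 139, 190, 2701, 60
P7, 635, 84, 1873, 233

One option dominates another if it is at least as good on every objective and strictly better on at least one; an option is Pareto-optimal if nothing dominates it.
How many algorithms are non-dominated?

4

P1: dominated by P4 (p99 latency 277≤422, avg latency 106≤133, throughput 4489≥3399, memory 192≤351).
P2: dominated by P4 (p99 latency 277≤796, avg latency 106≤162, throughput 4489≥2203, memory 192≤238).
P3: not dominated.
P4: not dominated (best throughput).
P5: dominated by P4 (p99 latency 277≤586, avg latency 106≤118, throughput 4489≥4349, memory 192≤329).
P6: not dominated (best p99 latency).
P7: not dominated (best avg latency).
Pareto-optimal: P3, P4, P6, P7 → 4.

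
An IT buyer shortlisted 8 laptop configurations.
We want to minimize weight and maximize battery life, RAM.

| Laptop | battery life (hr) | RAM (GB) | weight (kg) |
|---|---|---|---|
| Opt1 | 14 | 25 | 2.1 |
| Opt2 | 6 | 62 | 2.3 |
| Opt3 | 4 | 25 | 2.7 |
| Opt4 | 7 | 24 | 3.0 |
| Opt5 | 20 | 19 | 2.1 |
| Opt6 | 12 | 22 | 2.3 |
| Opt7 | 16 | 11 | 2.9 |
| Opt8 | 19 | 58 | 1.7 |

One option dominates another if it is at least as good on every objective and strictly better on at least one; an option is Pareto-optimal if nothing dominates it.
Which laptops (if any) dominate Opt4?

Opt1, Opt8

Opt1: battery life 14≥7, RAM 25≥24, weight 2.1≤3.0 — dominates Opt4.
Opt8: battery life 19≥7, RAM 58≥24, weight 1.7≤3.0 — dominates Opt4.
Others (Opt2, Opt3, Opt5, Opt6, Opt7) are each worse than Opt4 on at least one objective.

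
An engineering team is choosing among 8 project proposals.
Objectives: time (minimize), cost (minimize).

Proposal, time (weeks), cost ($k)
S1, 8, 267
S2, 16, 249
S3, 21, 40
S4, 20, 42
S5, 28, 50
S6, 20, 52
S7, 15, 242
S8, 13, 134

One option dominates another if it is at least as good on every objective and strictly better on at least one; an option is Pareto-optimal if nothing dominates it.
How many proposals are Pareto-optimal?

4

S1: not dominated (best time).
S2: dominated by S7 (time 15≤16, cost 242≤249).
S3: not dominated (best cost).
S4: not dominated.
S5: dominated by S3 (time 21≤28, cost 40≤50).
S6: dominated by S4 (time 20≤20, cost 42≤52).
S7: dominated by S8 (time 13≤15, cost 134≤242).
S8: not dominated.
Pareto-optimal: S1, S3, S4, S8 → 4.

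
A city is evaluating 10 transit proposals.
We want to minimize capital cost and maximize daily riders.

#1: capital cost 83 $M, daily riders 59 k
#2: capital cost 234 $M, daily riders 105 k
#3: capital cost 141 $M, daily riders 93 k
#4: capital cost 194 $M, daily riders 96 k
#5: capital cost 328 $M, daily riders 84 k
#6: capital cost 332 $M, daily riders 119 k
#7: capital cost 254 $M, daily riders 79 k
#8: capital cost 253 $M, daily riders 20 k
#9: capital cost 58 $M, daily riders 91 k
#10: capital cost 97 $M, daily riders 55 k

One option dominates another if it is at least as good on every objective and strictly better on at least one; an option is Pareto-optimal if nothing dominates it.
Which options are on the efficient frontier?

#2, #3, #4, #6, #9

#1: dominated by #9 (capital cost 58≤83, daily riders 91≥59).
#2: not dominated.
#3: not dominated.
#4: not dominated.
#5: dominated by #2 (capital cost 234≤328, daily riders 105≥84).
#6: not dominated (best daily riders).
#7: dominated by #2 (capital cost 234≤254, daily riders 105≥79).
#8: dominated by #1 (capital cost 83≤253, daily riders 59≥20).
#9: not dominated (best capital cost).
#10: dominated by #1 (capital cost 83≤97, daily riders 59≥55).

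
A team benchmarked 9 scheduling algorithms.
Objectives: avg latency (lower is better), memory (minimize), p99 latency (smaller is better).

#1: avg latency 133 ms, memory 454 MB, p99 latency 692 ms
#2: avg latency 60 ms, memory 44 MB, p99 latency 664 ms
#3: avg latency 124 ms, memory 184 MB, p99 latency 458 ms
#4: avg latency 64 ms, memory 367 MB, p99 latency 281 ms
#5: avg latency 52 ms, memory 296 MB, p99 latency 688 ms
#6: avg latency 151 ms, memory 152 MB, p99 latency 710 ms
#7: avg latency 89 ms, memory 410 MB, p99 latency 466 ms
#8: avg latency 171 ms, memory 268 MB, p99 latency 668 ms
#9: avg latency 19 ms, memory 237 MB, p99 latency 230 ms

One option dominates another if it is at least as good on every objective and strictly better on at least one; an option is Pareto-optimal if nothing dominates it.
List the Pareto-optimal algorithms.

#2, #3, #9

#1: dominated by #2 (avg latency 60≤133, memory 44≤454, p99 latency 664≤692).
#2: not dominated (best memory).
#3: not dominated.
#4: dominated by #9 (avg latency 19≤64, memory 237≤367, p99 latency 230≤281).
#5: dominated by #9 (avg latency 19≤52, memory 237≤296, p99 latency 230≤688).
#6: dominated by #2 (avg latency 60≤151, memory 44≤152, p99 latency 664≤710).
#7: dominated by #4 (avg latency 64≤89, memory 367≤410, p99 latency 281≤466).
#8: dominated by #2 (avg latency 60≤171, memory 44≤268, p99 latency 664≤668).
#9: not dominated (best avg latency).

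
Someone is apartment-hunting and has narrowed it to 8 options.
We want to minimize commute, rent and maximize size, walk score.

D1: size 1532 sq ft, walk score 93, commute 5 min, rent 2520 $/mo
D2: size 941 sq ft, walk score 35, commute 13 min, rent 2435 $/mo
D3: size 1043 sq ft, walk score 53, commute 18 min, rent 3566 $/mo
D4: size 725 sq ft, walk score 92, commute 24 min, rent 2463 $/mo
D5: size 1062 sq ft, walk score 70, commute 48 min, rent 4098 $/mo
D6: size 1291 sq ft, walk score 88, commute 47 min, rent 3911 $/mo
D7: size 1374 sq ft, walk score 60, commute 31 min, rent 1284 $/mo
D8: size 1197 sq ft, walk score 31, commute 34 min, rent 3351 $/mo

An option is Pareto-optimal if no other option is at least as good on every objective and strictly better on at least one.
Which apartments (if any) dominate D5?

D1: size 1532≥1062, walk score 93≥70, commute 5≤48, rent 2520≤4098 — dominates D5.
D6: size 1291≥1062, walk score 88≥70, commute 47≤48, rent 3911≤4098 — dominates D5.
Others (D2, D3, D4, D7, D8) are each worse than D5 on at least one objective.

D1, D6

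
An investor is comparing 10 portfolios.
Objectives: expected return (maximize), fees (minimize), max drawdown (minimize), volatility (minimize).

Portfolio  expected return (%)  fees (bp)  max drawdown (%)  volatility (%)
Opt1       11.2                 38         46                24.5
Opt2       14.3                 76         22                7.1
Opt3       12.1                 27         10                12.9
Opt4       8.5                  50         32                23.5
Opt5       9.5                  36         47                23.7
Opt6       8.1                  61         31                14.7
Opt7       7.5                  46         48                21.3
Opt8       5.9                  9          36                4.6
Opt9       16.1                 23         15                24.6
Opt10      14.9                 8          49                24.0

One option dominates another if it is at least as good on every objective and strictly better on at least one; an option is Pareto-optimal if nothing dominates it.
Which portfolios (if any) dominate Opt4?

Opt3: expected return 12.1≥8.5, fees 27≤50, max drawdown 10≤32, volatility 12.9≤23.5 — dominates Opt4.
Others (Opt1, Opt2, Opt5, Opt6, Opt7, Opt8, Opt9, Opt10) are each worse than Opt4 on at least one objective.

Opt3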